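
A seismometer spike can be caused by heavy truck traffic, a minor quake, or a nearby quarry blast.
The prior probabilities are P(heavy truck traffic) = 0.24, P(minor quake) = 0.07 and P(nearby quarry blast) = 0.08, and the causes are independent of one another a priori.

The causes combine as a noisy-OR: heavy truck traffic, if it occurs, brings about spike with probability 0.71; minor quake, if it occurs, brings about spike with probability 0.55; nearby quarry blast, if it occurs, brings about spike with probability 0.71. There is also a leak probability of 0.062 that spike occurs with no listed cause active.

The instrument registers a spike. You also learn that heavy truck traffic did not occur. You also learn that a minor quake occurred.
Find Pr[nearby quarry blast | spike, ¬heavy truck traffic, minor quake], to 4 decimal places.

Under noisy-OR, P(spike | causes) = 1 − (1−0.062)·∏(1−qᵢ) over the active causes.
For the numerator, keep only nearby quarry blast=true terms: 0.877591*0.08 = 0.070207
Denominator P(spike | ¬heavy truck traffic, minor quake): 0.5779*0.92 + 0.877591*0.08 = 0.601875
Posterior = 0.070207 / 0.601875 ≈ 0.1166

Pr[nearby quarry blast | spike, ¬heavy truck traffic, minor quake] ≈ 0.1166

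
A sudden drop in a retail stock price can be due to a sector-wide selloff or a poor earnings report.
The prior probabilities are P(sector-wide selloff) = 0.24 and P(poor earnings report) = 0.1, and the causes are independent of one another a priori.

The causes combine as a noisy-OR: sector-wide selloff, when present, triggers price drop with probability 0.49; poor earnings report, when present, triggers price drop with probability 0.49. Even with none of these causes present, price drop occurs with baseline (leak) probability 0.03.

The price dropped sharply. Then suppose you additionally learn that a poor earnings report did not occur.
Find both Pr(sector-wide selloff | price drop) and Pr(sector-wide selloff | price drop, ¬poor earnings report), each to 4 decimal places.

Under noisy-OR, P(price drop | causes) = 1 − (1−0.03)·∏(1−qᵢ) over the active causes.
For the numerator, keep only sector-wide selloff=true terms: 0.109145 + 0.017945 = 0.127090
Normalizer over all consistent configurations: 0.03·0.76·0.9 + 0.5053·0.76·0.1 + 0.5053·0.24·0.9 + 0.747703·0.24·0.1 = 0.186013
P(sector-wide selloff | price drop) = 0.127090/0.186013 ≈ 0.6832

Now also conditioning on poor earnings report≠true:
Sum P(price drop|·) weighted by the priors over both values of sector-wide selloff:
  P(price drop | ¬poor earnings report) = 0.03·0.76 + 0.5053·0.24
        = 0.022800 + 0.121272 = 0.144072
Keeping only the sector-wide selloff-present terms gives 0.121272, so
  P(sector-wide selloff | price drop, ¬poor earnings report) = 0.121272 / 0.144072 ≈ 0.8417
Ruling out poor earnings report raises the posterior on sector-wide selloff — the flip side of explaining away.

Pr(sector-wide selloff | price drop) ≈ 0.6832; Pr(sector-wide selloff | price drop, ¬poor earnings report) ≈ 0.8417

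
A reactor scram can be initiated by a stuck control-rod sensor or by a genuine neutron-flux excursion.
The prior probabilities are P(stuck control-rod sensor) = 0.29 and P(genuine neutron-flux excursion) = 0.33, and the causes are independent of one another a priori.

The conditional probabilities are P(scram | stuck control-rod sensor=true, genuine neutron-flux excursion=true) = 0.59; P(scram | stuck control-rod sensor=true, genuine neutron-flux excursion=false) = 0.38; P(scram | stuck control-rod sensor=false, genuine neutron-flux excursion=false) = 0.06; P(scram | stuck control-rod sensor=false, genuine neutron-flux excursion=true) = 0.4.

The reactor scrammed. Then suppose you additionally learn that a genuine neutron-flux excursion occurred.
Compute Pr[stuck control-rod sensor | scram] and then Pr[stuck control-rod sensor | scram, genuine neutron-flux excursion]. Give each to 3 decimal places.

Pr[stuck control-rod sensor | scram] ≈ 0.516; Pr[stuck control-rod sensor | scram, genuine neutron-flux excursion] ≈ 0.376

P(scram) = 0.06×0.71×0.67 + 0.4×0.71×0.33 + 0.38×0.29×0.67 + 0.59×0.29×0.33 = 0.028542 + 0.093720 + 0.073834 + 0.056463 = 0.252559
Restricting to configurations with stuck control-rod sensor present: 0.073834 + 0.056463 = 0.130297.
Hence the posterior is 0.130297/0.252559 ≈ 0.516.

Now also conditioning on genuine neutron-flux excursion=true:
Sum P(scram|·) weighted by the priors over both values of stuck control-rod sensor:
  P(scram | genuine neutron-flux excursion) = 0.4×0.71 + 0.59×0.29
        = 0.284000 + 0.171100 = 0.455100
The terms with stuck control-rod sensor present sum to 0.171100, so
  P(stuck control-rod sensor | scram, genuine neutron-flux excursion) = 0.171100 / 0.455100 ≈ 0.376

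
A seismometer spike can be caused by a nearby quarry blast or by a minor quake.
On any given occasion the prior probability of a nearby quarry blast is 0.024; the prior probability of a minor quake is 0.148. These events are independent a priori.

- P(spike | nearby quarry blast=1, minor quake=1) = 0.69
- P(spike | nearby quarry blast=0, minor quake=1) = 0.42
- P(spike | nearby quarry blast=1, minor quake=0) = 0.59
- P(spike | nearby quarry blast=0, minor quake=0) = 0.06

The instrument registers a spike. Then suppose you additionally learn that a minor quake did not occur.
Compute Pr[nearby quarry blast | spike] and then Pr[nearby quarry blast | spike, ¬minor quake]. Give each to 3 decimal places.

Weight on nearby quarry blast=true, given the evidence: 0.012064 + 0.002451 = 0.014515
The normalizing constant is 0.06·0.976·0.852 + 0.42·0.976·0.148 + 0.59·0.024·0.852 + 0.69·0.024·0.148 = 0.125076
Posterior = 0.014515 / 0.125076 ≈ 0.116

Now also conditioning on minor quake≠true:
By total probability over both values of nearby quarry blast:
  P(spike | ¬minor quake) = 0.06*0.976 + 0.59*0.024
        = 0.058560 + 0.014160 = 0.072720
The terms with nearby quarry blast present sum to 0.014160, so
  P(nearby quarry blast | spike, ¬minor quake) = 0.014160 / 0.072720 ≈ 0.195
Ruling out minor quake raises the posterior on nearby quarry blast — the flip side of explaining away.

Pr[nearby quarry blast | spike] ≈ 0.116; Pr[nearby quarry blast | spike, ¬minor quake] ≈ 0.195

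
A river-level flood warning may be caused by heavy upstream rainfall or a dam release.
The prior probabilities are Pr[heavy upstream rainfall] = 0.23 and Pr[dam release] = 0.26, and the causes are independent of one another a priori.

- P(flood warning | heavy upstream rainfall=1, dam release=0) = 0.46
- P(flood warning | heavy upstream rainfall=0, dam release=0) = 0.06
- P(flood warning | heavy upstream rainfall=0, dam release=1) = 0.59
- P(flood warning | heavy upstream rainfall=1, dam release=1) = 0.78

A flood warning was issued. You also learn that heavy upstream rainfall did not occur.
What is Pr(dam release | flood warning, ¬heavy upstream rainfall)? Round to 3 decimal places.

For the numerator, keep only dam release=true terms: 0.59*0.26 = 0.153400
Denominator P(flood warning | ¬heavy upstream rainfall): 0.06*0.74 + 0.59*0.26 = 0.197800
Posterior = 0.153400 / 0.197800 ≈ 0.776

Pr(dam release | flood warning, ¬heavy upstream rainfall) ≈ 0.776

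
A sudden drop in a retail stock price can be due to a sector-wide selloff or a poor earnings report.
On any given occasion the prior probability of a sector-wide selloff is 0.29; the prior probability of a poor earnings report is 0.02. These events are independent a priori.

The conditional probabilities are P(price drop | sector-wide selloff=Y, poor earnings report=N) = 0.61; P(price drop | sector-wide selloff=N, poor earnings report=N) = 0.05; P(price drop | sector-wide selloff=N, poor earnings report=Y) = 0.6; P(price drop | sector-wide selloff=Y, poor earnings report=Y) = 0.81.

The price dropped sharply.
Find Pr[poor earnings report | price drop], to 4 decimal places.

Pr[poor earnings report | price drop] ≈ 0.0597

P(price drop) = 0.05×0.71×0.98 + 0.6×0.71×0.02 + 0.61×0.29×0.98 + 0.81×0.29×0.02 = 0.034790 + 0.008520 + 0.173362 + 0.004698 = 0.221370
Of this, 0.013218 comes from 0.008520 + 0.004698 (the poor earnings report=true cases).
So P(poor earnings report | price drop) = 0.013218/0.221370 ≈ 0.0597.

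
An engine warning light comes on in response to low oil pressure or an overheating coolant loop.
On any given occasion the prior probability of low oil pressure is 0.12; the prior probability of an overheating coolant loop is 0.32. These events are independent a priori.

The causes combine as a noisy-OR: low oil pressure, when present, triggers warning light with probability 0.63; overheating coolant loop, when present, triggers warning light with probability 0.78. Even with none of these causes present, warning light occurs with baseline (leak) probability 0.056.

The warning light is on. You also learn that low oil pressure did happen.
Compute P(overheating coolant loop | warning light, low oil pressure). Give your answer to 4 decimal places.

P(overheating coolant loop | warning light, low oil pressure) ≈ 0.4003

Under noisy-OR, P(warning light | causes) = 1 − (1−0.056)·∏(1−qᵢ) over the active causes.
Sum P(warning light|·) weighted by the priors over both values of overheating coolant loop:
  P(warning light | low oil pressure) = 0.65072×0.68 + 0.923158×0.32
        = 0.442490 + 0.295411 = 0.737901
Keeping only the overheating coolant loop-present terms gives 0.295411, so
  P(overheating coolant loop | warning light, low oil pressure) = 0.295411 / 0.737901 ≈ 0.4003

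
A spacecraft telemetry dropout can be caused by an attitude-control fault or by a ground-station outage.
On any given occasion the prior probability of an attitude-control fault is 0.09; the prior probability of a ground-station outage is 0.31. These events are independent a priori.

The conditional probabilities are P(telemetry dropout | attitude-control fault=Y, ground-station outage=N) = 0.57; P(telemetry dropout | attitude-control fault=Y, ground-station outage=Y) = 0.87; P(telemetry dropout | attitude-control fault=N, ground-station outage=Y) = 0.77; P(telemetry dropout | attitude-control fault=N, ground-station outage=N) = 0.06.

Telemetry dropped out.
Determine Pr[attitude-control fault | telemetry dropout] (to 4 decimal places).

Pr[attitude-control fault | telemetry dropout] ≈ 0.1897

Weight on attitude-control fault=true, given the evidence: 0.035397 + 0.024273 = 0.059670
Denominator P(telemetry dropout): 0.06×0.91×0.69 + 0.77×0.91×0.31 + 0.57×0.09×0.69 + 0.87×0.09×0.31 = 0.314561
P(attitude-control fault | telemetry dropout) = 0.059670/0.314561 ≈ 0.1897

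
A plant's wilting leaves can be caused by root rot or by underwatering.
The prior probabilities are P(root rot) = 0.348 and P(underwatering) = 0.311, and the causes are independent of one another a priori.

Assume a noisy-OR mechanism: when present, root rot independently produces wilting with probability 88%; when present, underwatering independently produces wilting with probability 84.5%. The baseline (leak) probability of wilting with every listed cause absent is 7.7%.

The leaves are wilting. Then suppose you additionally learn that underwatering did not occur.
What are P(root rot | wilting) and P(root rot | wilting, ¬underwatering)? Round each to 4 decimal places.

P(root rot | wilting) ≈ 0.6053; P(root rot | wilting, ¬underwatering) ≈ 0.8604

Under noisy-OR, P(wilting | causes) = 1 − (1−0.077)·∏(1−qᵢ) over the active causes.
By total probability over the 4 (root rot, underwatering) configurations:
  P(wilting) = 0.077·0.652·0.689 + 0.856935·0.652·0.311 + 0.88924·0.348·0.689 + 0.982832·0.348·0.311
        = 0.034591 + 0.173762 + 0.213215 + 0.106370 = 0.527938
Configurations with root rot contribute 0.319585, so
  P(root rot | wilting) = 0.319585 / 0.527938 ≈ 0.6053

Now also conditioning on underwatering≠true:
P(wilting | ¬underwatering) = 0.077·0.652 + 0.88924·0.348 = 0.050204 + 0.309456 = 0.359660
The root rot-present share is 0.88924·0.348 = 0.309456.
So P(root rot | wilting, ¬underwatering) = 0.309456/0.359660 ≈ 0.8604.
With underwatering excluded, root rot must carry more of the explanatory weight for the wilting.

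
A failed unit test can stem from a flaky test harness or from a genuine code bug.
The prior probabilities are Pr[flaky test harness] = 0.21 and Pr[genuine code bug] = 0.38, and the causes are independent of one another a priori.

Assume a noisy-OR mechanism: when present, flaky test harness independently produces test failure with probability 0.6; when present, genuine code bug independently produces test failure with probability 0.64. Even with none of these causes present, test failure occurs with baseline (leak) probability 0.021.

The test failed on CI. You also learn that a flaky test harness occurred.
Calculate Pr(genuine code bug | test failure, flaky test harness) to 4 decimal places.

Under noisy-OR, P(test failure | causes) = 1 − (1−0.021)·∏(1−qᵢ) over the active causes.
Numerator (weight on configurations with genuine code bug): 0.859024*0.38 = 0.326429
Normalizer over all consistent configurations: 0.6084*0.62 + 0.859024*0.38 = 0.703637
Posterior = 0.326429 / 0.703637 ≈ 0.4639

Pr(genuine code bug | test failure, flaky test harness) ≈ 0.4639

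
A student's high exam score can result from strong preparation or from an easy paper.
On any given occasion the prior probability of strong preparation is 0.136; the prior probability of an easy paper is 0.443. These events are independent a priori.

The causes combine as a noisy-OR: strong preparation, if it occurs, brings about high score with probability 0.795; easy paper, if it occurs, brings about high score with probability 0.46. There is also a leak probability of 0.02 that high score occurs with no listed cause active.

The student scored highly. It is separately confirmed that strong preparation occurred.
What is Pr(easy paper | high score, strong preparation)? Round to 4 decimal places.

Pr(easy paper | high score, strong preparation) ≈ 0.4701

Under noisy-OR, P(high score | causes) = 1 − (1−0.02)·∏(1−qᵢ) over the active causes.
Sum P(high score|·) weighted by the priors over both values of easy paper:
  P(high score | strong preparation) = 0.7991×0.557 + 0.891514×0.443
        = 0.445099 + 0.394941 = 0.840040
Configurations with easy paper contribute 0.394941, so
  P(easy paper | high score, strong preparation) = 0.394941 / 0.840040 ≈ 0.4701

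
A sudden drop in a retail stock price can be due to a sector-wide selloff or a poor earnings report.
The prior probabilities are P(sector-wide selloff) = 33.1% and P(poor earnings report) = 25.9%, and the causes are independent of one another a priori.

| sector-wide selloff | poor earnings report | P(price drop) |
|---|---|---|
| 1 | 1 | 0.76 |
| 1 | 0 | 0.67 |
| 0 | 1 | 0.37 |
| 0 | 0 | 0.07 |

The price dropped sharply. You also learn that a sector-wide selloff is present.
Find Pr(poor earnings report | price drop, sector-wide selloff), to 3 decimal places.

Sum P(price drop|·) weighted by the priors over both values of poor earnings report:
  P(price drop | sector-wide selloff) = 0.67·0.741 + 0.76·0.259
        = 0.496470 + 0.196840 = 0.693310
The terms with poor earnings report present sum to 0.196840, so
  P(poor earnings report | price drop, sector-wide selloff) = 0.196840 / 0.693310 ≈ 0.284

Pr(poor earnings report | price drop, sector-wide selloff) ≈ 0.284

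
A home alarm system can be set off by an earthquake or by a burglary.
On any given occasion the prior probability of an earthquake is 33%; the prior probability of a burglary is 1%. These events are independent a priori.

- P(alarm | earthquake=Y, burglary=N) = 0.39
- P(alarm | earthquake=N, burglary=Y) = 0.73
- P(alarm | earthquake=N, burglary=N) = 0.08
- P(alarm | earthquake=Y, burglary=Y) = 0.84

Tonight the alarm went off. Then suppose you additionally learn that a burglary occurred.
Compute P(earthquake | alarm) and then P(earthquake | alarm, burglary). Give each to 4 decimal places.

P(alarm) = 0.08*0.67*0.99 + 0.73*0.67*0.01 + 0.39*0.33*0.99 + 0.84*0.33*0.01 = 0.053064 + 0.004891 + 0.127413 + 0.002772 = 0.188140
The earthquake-present share is 0.127413 + 0.002772 = 0.130185.
So P(earthquake | alarm) = 0.130185/0.188140 ≈ 0.6920.

Now also conditioning on burglary=true:
By total probability over both values of earthquake:
  P(alarm | burglary) = 0.73*0.67 + 0.84*0.33
        = 0.489100 + 0.277200 = 0.766300
Keeping only the earthquake-present terms gives 0.277200, so
  P(earthquake | alarm, burglary) = 0.277200 / 0.766300 ≈ 0.3617
The drop from 0.6920 to 0.3617 is the explaining-away (discounting) effect.

P(earthquake | alarm) ≈ 0.6920; P(earthquake | alarm, burglary) ≈ 0.3617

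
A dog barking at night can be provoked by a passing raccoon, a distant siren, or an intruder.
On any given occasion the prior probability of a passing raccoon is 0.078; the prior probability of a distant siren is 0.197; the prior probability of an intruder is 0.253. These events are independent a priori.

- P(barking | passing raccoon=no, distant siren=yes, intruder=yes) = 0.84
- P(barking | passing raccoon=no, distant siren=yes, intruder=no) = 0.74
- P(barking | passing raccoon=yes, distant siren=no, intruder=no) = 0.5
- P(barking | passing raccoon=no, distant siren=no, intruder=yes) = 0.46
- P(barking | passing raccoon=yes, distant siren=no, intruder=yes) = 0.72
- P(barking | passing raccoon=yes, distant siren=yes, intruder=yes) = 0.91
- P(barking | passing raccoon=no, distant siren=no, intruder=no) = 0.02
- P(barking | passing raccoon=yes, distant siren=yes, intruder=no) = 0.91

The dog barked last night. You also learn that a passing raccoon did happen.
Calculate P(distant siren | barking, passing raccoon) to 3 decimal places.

Weight on distant siren=true, given the evidence: 0.133915 + 0.045355 = 0.179270
Denominator P(barking | passing raccoon): 0.5*0.803*0.747 + 0.72*0.803*0.253 + 0.91*0.197*0.747 + 0.91*0.197*0.253 = 0.625465
Posterior = 0.179270 / 0.625465 ≈ 0.287

P(distant siren | barking, passing raccoon) ≈ 0.287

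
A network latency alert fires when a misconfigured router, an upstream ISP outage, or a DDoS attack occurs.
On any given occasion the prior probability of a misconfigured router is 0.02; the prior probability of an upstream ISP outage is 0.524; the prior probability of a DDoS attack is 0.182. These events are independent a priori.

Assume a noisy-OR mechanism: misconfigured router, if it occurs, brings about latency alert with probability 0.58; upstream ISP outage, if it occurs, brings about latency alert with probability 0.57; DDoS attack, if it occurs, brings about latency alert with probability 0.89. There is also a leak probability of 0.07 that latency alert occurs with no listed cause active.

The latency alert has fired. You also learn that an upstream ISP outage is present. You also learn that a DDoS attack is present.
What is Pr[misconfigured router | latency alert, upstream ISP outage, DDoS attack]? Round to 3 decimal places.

Under noisy-OR, P(latency alert | causes) = 1 − (1−0.07)·∏(1−qᵢ) over the active causes.
Enumerate both values of misconfigured router and weight by the priors:
  P(latency alert | upstream ISP outage, DDoS attack) = 0.956011·0.98 + 0.981525·0.02
        = 0.936891 + 0.019630 = 0.956521
Keeping only the misconfigured router-present terms gives 0.019630, so
  P(misconfigured router | latency alert, upstream ISP outage, DDoS attack) = 0.019630 / 0.956521 ≈ 0.021

Pr[misconfigured router | latency alert, upstream ISP outage, DDoS attack] ≈ 0.021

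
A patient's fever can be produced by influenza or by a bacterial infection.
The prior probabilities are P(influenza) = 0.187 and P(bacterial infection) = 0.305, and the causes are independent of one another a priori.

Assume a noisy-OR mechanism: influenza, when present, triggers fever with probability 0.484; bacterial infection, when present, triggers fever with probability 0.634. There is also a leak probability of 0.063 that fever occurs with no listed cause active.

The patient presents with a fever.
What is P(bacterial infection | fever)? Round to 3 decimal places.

Under noisy-OR, P(fever | causes) = 1 − (1−0.063)·∏(1−qᵢ) over the active causes.
For the numerator, keep only bacterial infection=true terms: 0.162927 + 0.046942 = 0.209869
Denominator P(fever): 0.063·0.813·0.695 + 0.657058·0.813·0.305 + 0.516508·0.187·0.695 + 0.823042·0.187·0.305 = 0.312594
Posterior = 0.209869 / 0.312594 ≈ 0.671

P(bacterial infection | fever) ≈ 0.671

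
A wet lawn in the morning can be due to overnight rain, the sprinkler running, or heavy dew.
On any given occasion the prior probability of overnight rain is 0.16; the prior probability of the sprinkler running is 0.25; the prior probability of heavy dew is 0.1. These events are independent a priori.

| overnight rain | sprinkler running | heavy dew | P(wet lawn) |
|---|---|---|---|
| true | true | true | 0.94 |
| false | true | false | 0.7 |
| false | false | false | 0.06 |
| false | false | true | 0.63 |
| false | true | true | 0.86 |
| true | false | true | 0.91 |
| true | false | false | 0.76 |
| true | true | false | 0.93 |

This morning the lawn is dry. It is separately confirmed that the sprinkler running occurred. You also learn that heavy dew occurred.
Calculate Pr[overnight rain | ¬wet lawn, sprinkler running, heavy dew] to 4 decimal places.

Pr[overnight rain | ¬wet lawn, sprinkler running, heavy dew] ≈ 0.0755

Numerator (weight on configurations with overnight rain): 0.06*0.16 = 0.009600
Normalizer over all consistent configurations: 0.14*0.84 + 0.06*0.16 = 0.127200
P(overnight rain | ¬wet lawn, sprinkler running, heavy dew) = 0.009600/0.127200 ≈ 0.0755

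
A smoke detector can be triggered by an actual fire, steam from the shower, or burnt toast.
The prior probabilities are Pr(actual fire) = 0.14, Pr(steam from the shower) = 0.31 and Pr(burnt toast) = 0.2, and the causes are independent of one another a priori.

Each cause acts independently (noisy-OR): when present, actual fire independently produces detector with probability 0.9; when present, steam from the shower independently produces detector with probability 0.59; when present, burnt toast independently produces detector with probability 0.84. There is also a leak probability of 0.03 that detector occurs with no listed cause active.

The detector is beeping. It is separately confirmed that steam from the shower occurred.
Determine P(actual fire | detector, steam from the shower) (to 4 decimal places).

Under noisy-OR, P(detector | causes) = 1 − (1−0.03)·∏(1−qᵢ) over the active causes.
P(detector | steam from the shower) = 0.6023·0.86·0.8 + 0.936368·0.86·0.2 + 0.96023·0.14·0.8 + 0.993637·0.14·0.2 = 0.414382 + 0.161055 + 0.107546 + 0.027822 = 0.710805
Restricting to configurations with actual fire present: 0.107546 + 0.027822 = 0.135368.
Hence the posterior is 0.135368/0.710805 ≈ 0.1904.

P(actual fire | detector, steam from the shower) ≈ 0.1904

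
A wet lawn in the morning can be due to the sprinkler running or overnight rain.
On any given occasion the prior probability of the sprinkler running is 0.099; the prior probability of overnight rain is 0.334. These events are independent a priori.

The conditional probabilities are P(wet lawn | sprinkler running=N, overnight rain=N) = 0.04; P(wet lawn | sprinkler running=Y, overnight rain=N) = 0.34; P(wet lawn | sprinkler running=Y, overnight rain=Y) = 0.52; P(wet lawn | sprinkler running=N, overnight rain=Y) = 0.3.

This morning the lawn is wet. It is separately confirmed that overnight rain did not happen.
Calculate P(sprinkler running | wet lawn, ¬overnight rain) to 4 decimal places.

Numerator (weight on configurations with sprinkler running): 0.34·0.099 = 0.033660
The normalizing constant is 0.04·0.901 + 0.34·0.099 = 0.069700
Posterior = 0.033660 / 0.069700 ≈ 0.4829

P(sprinkler running | wet lawn, ¬overnight rain) ≈ 0.4829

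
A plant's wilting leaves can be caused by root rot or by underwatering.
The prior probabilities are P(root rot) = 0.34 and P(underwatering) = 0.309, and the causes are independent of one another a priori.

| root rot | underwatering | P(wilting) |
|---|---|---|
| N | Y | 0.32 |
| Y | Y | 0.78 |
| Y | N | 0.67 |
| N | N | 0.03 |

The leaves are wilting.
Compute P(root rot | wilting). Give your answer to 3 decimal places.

P(wilting) = 0.03·0.66·0.691 + 0.32·0.66·0.309 + 0.67·0.34·0.691 + 0.78·0.34·0.309 = 0.013682 + 0.065261 + 0.157410 + 0.081947 = 0.318300
The root rot-present share is 0.157410 + 0.081947 = 0.239357.
So P(root rot | wilting) = 0.239357/0.318300 ≈ 0.752.

P(root rot | wilting) ≈ 0.752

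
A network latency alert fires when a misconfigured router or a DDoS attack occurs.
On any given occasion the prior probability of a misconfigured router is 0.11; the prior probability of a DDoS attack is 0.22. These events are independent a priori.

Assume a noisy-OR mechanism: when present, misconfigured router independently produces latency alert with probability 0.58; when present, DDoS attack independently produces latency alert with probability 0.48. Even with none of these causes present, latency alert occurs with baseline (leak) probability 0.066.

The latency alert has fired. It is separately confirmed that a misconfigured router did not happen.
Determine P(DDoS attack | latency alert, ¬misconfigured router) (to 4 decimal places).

Under noisy-OR, P(latency alert | causes) = 1 − (1−0.066)·∏(1−qᵢ) over the active causes.
By total probability over both values of DDoS attack:
  P(latency alert | ¬misconfigured router) = 0.066×0.78 + 0.51432×0.22
        = 0.051480 + 0.113150 = 0.164630
The terms with DDoS attack present sum to 0.113150, so
  P(DDoS attack | latency alert, ¬misconfigured router) = 0.113150 / 0.164630 ≈ 0.6873

P(DDoS attack | latency alert, ¬misconfigured router) ≈ 0.6873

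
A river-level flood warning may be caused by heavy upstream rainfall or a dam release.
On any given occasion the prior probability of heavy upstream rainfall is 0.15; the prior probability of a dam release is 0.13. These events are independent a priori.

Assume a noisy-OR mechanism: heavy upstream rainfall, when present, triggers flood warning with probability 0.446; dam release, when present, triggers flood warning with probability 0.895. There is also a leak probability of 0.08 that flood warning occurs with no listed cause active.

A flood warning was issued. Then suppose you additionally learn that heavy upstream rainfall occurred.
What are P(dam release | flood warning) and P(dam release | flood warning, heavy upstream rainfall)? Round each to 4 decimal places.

P(dam release | flood warning) ≈ 0.4899; P(dam release | flood warning, heavy upstream rainfall) ≈ 0.2239

Under noisy-OR, P(flood warning | causes) = 1 − (1−0.08)·∏(1−qᵢ) over the active causes.
Weight on dam release=true, given the evidence: 0.099826 + 0.018456 = 0.118282
Denominator P(flood warning): 0.08·0.85·0.87 + 0.9034·0.85·0.13 + 0.49032·0.15·0.87 + 0.946484·0.15·0.13 = 0.241429
Posterior = 0.118282 / 0.241429 ≈ 0.4899

Now also conditioning on heavy upstream rainfall=true:
By total probability over both values of dam release:
  P(flood warning | heavy upstream rainfall) = 0.49032*0.87 + 0.946484*0.13
        = 0.426578 + 0.123043 = 0.549621
The terms with dam release present sum to 0.123043, so
  P(dam release | flood warning, heavy upstream rainfall) = 0.123043 / 0.549621 ≈ 0.2239
— heavy upstream rainfall explains away the evidence for dam release.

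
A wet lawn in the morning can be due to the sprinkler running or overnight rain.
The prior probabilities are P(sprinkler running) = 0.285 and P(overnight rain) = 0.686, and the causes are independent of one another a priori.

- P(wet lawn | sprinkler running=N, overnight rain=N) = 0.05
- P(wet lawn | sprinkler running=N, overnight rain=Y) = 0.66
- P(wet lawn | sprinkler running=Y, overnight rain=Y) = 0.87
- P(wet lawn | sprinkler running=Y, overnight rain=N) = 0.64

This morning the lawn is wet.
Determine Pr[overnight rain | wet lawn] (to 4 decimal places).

Pr[overnight rain | wet lawn] ≈ 0.8782

Weight on overnight rain=true, given the evidence: 0.323723 + 0.170094 = 0.493817
Denominator P(wet lawn): 0.05·0.715·0.314 + 0.66·0.715·0.686 + 0.64·0.285·0.314 + 0.87·0.285·0.686 = 0.562316
Posterior = 0.493817 / 0.562316 ≈ 0.8782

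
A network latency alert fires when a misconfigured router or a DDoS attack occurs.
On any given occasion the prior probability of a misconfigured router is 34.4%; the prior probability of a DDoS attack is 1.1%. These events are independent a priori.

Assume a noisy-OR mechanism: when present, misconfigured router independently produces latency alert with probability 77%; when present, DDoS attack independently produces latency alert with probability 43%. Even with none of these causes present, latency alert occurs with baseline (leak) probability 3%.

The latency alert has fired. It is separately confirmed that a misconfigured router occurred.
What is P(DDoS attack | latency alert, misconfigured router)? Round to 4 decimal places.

Under noisy-OR, P(latency alert | causes) = 1 − (1−0.03)·∏(1−qᵢ) over the active causes.
P(latency alert | misconfigured router) = 0.7769·0.989 + 0.872833·0.011 = 0.768354 + 0.009601 = 0.777955
Restricting to configurations with DDoS attack present: 0.872833·0.011 = 0.009601.
So P(DDoS attack | latency alert, misconfigured router) = 0.009601/0.777955 ≈ 0.0123.

P(DDoS attack | latency alert, misconfigured router) ≈ 0.0123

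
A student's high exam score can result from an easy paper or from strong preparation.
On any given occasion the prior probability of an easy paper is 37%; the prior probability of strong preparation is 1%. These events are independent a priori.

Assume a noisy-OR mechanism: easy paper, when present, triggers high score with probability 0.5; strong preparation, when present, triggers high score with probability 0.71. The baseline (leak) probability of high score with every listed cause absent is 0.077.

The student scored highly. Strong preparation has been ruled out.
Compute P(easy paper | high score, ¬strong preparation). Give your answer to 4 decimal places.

P(easy paper | high score, ¬strong preparation) ≈ 0.8042

Under noisy-OR, P(high score | causes) = 1 − (1−0.077)·∏(1−qᵢ) over the active causes.
P(high score | ¬strong preparation) = 0.077·0.63 + 0.5385·0.37 = 0.048510 + 0.199245 = 0.247755
The easy paper-present share is 0.5385·0.37 = 0.199245.
Hence the posterior is 0.199245/0.247755 ≈ 0.8042.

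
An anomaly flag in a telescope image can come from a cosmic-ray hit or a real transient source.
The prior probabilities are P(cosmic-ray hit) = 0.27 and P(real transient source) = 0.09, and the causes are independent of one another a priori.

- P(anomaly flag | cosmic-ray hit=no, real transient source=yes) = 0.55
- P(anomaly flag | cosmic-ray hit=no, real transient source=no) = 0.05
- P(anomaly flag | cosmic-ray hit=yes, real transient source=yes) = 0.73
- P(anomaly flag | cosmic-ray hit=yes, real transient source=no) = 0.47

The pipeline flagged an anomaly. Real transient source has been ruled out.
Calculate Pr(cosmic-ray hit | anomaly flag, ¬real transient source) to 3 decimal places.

Pr(cosmic-ray hit | anomaly flag, ¬real transient source) ≈ 0.777

P(anomaly flag | ¬real transient source) = 0.05*0.73 + 0.47*0.27 = 0.036500 + 0.126900 = 0.163400
Restricting to configurations with cosmic-ray hit present: 0.47*0.27 = 0.126900.
Hence the posterior is 0.126900/0.163400 ≈ 0.777.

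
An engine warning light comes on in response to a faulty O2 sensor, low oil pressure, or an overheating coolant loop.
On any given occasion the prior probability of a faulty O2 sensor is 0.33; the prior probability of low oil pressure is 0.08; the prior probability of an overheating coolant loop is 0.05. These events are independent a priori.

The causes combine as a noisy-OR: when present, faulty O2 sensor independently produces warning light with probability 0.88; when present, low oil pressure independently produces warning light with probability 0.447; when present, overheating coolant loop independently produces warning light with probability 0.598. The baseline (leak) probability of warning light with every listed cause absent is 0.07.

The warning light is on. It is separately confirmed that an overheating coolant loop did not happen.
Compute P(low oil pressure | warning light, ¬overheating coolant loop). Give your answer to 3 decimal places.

Under noisy-OR, P(warning light | causes) = 1 − (1−0.07)·∏(1−qᵢ) over the active causes.
Numerator (weight on configurations with low oil pressure): 0.026034 + 0.024771 = 0.050805
Denominator P(warning light | ¬overheating coolant loop): 0.07·0.67·0.92 + 0.48571·0.67·0.08 + 0.8884·0.33·0.92 + 0.938285·0.33·0.08 = 0.363671
P(low oil pressure | warning light, ¬overheating coolant loop) = 0.050805/0.363671 ≈ 0.140

P(low oil pressure | warning light, ¬overheating coolant loop) ≈ 0.140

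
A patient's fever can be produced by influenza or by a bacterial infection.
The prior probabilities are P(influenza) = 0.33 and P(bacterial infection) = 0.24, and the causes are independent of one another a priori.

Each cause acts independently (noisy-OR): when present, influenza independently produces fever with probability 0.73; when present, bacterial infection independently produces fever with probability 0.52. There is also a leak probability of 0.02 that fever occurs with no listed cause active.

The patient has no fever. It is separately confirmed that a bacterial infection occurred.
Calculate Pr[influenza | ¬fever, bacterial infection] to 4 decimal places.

Under noisy-OR, P(fever | causes) = 1 − (1−0.02)·∏(1−qᵢ) over the active causes.
Enumerate both values of influenza and weight by the priors:
  P(¬fever | bacterial infection) = 0.4704*0.67 + 0.127008*0.33
        = 0.315168 + 0.041913 = 0.357081
The terms with influenza present sum to 0.041913, so
  P(influenza | ¬fever, bacterial infection) = 0.041913 / 0.357081 ≈ 0.1174

Pr[influenza | ¬fever, bacterial infection] ≈ 0.1174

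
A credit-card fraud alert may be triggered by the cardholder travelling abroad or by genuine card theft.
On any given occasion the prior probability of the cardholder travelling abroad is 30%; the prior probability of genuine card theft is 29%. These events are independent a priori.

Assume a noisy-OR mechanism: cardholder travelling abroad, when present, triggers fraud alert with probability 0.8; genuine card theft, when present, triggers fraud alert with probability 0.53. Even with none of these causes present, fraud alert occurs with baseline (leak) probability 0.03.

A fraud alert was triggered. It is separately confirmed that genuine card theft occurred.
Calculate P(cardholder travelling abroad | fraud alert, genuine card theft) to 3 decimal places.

Under noisy-OR, P(fraud alert | causes) = 1 − (1−0.03)·∏(1−qᵢ) over the active causes.
Enumerate both values of cardholder travelling abroad and weight by the priors:
  P(fraud alert | genuine card theft) = 0.5441*0.7 + 0.90882*0.3
        = 0.380870 + 0.272646 = 0.653516
Configurations with cardholder travelling abroad contribute 0.272646, so
  P(cardholder travelling abroad | fraud alert, genuine card theft) = 0.272646 / 0.653516 ≈ 0.417

P(cardholder travelling abroad | fraud alert, genuine card theft) ≈ 0.417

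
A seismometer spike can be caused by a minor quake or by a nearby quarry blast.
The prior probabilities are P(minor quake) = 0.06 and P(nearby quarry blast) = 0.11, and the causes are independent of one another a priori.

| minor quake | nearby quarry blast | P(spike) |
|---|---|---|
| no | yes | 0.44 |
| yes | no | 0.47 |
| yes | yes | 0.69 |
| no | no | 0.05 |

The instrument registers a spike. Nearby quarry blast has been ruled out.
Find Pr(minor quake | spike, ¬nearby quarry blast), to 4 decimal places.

Pr(minor quake | spike, ¬nearby quarry blast) ≈ 0.3750

P(spike | ¬nearby quarry blast) = 0.05×0.94 + 0.47×0.06 = 0.047000 + 0.028200 = 0.075200
Restricting to configurations with minor quake present: 0.47×0.06 = 0.028200.
So P(minor quake | spike, ¬nearby quarry blast) = 0.028200/0.075200 ≈ 0.3750.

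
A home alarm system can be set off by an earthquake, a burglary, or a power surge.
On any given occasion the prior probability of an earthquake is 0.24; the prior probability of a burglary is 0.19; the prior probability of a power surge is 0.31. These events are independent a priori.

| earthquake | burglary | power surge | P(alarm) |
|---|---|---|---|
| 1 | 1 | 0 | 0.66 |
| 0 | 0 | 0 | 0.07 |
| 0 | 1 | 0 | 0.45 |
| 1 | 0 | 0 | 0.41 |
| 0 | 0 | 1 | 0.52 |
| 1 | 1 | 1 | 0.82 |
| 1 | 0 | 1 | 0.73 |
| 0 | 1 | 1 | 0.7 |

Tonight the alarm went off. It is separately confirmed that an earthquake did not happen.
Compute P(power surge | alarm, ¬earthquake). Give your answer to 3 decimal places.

P(alarm | ¬earthquake) = 0.07×0.81×0.69 + 0.52×0.81×0.31 + 0.45×0.19×0.69 + 0.7×0.19×0.31 = 0.039123 + 0.130572 + 0.058995 + 0.041230 = 0.269920
Restricting to configurations with power surge present: 0.130572 + 0.041230 = 0.171802.
So P(power surge | alarm, ¬earthquake) = 0.171802/0.269920 ≈ 0.636.

P(power surge | alarm, ¬earthquake) ≈ 0.636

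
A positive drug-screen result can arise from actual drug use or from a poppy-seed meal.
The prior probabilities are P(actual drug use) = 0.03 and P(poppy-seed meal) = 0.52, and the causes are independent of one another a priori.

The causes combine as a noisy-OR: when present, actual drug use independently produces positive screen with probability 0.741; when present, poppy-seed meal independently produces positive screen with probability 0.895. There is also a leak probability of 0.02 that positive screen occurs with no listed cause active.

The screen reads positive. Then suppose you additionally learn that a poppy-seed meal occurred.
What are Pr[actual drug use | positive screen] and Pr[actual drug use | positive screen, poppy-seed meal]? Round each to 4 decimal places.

Under noisy-OR, P(positive screen | causes) = 1 − (1−0.02)·∏(1−qᵢ) over the active causes.
Enumerate the 4 (actual drug use, poppy-seed meal) configurations and weight by the priors:
  P(positive screen) = 0.02·0.97·0.48 + 0.8971·0.97·0.52 + 0.74618·0.03·0.48 + 0.973349·0.03·0.52
        = 0.009312 + 0.452497 + 0.010745 + 0.015184 = 0.487738
Configurations with actual drug use contribute 0.025929, so
  P(actual drug use | positive screen) = 0.025929 / 0.487738 ≈ 0.0532

With the extra evidence:
Sum P(positive screen|·) weighted by the priors over both values of actual drug use:
  P(positive screen | poppy-seed meal) = 0.8971*0.97 + 0.973349*0.03
        = 0.870187 + 0.029200 = 0.899387
Configurations with actual drug use contribute 0.029200, so
  P(actual drug use | positive screen, poppy-seed meal) = 0.029200 / 0.899387 ≈ 0.0325
The drop from 0.0532 to 0.0325 is the explaining-away (discounting) effect.

Pr[actual drug use | positive screen] ≈ 0.0532; Pr[actual drug use | positive screen, poppy-seed meal] ≈ 0.0325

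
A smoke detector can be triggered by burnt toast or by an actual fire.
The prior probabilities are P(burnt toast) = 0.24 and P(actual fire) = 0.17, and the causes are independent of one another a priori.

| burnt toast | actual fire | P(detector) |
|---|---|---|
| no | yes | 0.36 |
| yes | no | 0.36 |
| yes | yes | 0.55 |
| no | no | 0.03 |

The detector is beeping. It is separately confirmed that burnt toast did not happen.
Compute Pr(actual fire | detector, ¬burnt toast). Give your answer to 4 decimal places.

Pr(actual fire | detector, ¬burnt toast) ≈ 0.7108

P(detector | ¬burnt toast) = 0.03×0.83 + 0.36×0.17 = 0.024900 + 0.061200 = 0.086100
Of this, 0.061200 comes from 0.36×0.17 (the actual fire=true cases).
Hence the posterior is 0.061200/0.086100 ≈ 0.7108.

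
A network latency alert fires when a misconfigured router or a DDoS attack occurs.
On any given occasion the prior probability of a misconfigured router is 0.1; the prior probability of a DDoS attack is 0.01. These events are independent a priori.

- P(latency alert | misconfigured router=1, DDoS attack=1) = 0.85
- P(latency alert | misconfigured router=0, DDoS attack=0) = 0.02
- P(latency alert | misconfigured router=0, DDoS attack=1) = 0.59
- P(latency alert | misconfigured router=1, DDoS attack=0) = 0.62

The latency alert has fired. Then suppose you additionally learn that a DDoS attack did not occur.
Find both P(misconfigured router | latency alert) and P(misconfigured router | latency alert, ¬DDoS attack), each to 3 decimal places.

Enumerate the 4 (misconfigured router, DDoS attack) configurations and weight by the priors:
  P(latency alert) = 0.02·0.9·0.99 + 0.59·0.9·0.01 + 0.62·0.1·0.99 + 0.85·0.1·0.01
        = 0.017820 + 0.005310 + 0.061380 + 0.000850 = 0.085360
The terms with misconfigured router present sum to 0.062230, so
  P(misconfigured router | latency alert) = 0.062230 / 0.085360 ≈ 0.729

With the extra evidence:
Weight on misconfigured router=true, given the evidence: 0.62·0.1 = 0.062000
Denominator P(latency alert | ¬DDoS attack): 0.02·0.9 + 0.62·0.1 = 0.080000
Posterior = 0.062000 / 0.080000 ≈ 0.775

P(misconfigured router | latency alert) ≈ 0.729; P(misconfigured router | latency alert, ¬DDoS attack) ≈ 0.775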